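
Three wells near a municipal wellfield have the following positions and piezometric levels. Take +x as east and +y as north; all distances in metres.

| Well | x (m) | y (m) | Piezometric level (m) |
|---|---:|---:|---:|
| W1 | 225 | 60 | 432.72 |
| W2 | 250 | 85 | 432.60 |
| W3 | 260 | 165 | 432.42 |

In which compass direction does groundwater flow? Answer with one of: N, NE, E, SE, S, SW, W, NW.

NE

Differences from W1: to W2 (Δx, Δy, Δh) = (25, 25, -0.12); to W3 = (35, 105, -0.30).
Solve a·Δx + b·Δy = Δh: det = 25·105 − 35·25 = 1750.
∂h/∂x = [(-0.12)·105 − (-0.30)·25] / 1750 = -0.002914
∂h/∂y = [25·(-0.30) − 35·(-0.12)] / 1750 = -0.001886
Flow = −∇h = (+0.002914 east, +0.001886 north), which points northeast.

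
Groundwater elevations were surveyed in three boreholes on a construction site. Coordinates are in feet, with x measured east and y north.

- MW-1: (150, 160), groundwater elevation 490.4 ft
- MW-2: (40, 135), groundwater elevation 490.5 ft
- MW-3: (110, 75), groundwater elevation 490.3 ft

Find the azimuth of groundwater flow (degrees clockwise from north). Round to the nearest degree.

144°

Three-point gradient (reference MW-1): Δ to MW-2 = (-110, -25, +0.1), Δ to MW-3 = (-40, -85, -0.1).
∂h/∂x = -0.001317, ∂h/∂y = +0.001796 (det = 8350).
Flow direction (−∇h) has components (+0.001317 E, -0.001796 N).
Azimuth = atan2(E, N) = atan2(+0.001317, -0.001796) = 143.7° ≈ 144°.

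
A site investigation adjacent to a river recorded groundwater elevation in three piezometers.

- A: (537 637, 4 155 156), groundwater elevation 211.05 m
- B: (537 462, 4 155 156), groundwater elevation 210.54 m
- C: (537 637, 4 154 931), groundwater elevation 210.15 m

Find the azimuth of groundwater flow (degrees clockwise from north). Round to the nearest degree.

216°

∂h/∂x = (210.54 − 211.05) / (537462 − 537637) = +0.002914
∂h/∂y = (210.15 − 211.05) / (4154931 − 4155156) = +0.004000
Flow direction (−∇h) has components (-0.002914 E, -0.004000 N).
Azimuth = atan2(E, N) = atan2(-0.002914, -0.004000) = 216.1° ≈ 216°.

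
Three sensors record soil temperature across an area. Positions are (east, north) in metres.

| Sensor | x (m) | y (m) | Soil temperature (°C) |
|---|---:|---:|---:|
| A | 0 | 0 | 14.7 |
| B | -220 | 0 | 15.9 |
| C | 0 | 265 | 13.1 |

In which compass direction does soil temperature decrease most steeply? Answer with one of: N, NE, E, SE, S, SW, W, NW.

NE

∂T/∂x = (15.9 − 14.7) / (-220 − 0) = -0.005455
∂T/∂y = (13.1 − 14.7) / (265 − 0) = -0.006038
Steepest decrease is along −∇f = (+0.005455 E, +0.006038 N) → northeast.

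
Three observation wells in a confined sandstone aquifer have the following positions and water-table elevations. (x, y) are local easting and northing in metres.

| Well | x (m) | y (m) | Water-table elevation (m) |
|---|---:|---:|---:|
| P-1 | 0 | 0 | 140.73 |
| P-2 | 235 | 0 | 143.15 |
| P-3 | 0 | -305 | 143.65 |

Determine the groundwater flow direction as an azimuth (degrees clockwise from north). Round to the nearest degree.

∂h/∂x = (143.15 − 140.73) / (235 − 0) = +0.01030
∂h/∂y = (143.65 − 140.73) / (-305 − 0) = -0.009574
Flow direction (−∇h) has components (-0.01030 E, +0.009574 N).
Azimuth = atan2(E, N) = atan2(-0.01030, +0.009574) = 312.9° ≈ 313°.

313°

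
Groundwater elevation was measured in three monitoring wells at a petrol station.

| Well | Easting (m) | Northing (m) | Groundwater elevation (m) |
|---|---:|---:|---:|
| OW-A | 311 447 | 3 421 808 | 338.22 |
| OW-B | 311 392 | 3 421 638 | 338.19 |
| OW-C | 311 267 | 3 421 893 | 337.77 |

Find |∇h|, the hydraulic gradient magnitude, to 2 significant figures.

Three-point gradient (reference OW-A): Δ to OW-B = (-55, -170, -0.03), Δ to OW-C = (-180, 85, -0.45).
∂h/∂x = +0.002241, ∂h/∂y = -0.0005485 (det = -35275).
|∇h| = √(0.002241² + -0.0005485²) = 0.002307

0.0023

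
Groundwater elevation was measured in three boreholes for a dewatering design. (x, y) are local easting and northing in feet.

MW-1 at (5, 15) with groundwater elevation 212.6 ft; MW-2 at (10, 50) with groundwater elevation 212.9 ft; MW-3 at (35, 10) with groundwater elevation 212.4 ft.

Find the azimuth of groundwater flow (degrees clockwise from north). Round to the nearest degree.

Differences from MW-1: to MW-2 (Δx, Δy, Δh) = (5, 35, +0.3); to MW-3 = (30, -5, -0.2).
Determinant of the coordinate differences = 5·(-5) − 30·35 = -1075.
∂h/∂x = [(+0.3)·(-5) − (-0.2)·35] / -1075 = -0.005116
∂h/∂y = [5·(-0.2) − 30·(+0.3)] / -1075 = +0.009302
Flow direction (−∇h) has components (+0.005116 E, -0.009302 N).
Azimuth = atan2(E, N) = atan2(+0.005116, -0.009302) = 151.2° ≈ 151°.

151°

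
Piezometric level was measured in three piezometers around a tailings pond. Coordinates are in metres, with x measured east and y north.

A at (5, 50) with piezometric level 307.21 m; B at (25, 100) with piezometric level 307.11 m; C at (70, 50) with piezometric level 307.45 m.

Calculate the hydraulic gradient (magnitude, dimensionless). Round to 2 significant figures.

With h = a·x + b·y + c and A as origin, the differences give:
  20·a + 50·b = -0.10
  65·a + 0·b = +0.24
Eliminate b (×0 and ×50, subtract): -3250·a = -12.000 → a = ∂h/∂x = +0.003692
Back-substitute: b = ∂h/∂y = -0.003477.
|∇h| = √(0.003692² + -0.003477²) = 0.005072

0.0051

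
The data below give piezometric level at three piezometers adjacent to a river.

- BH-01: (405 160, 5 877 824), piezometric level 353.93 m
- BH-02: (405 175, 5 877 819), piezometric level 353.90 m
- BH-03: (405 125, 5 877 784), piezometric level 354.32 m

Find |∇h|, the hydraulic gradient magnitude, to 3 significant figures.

0.00741

With h = a·x + b·y + c and BH-01 as origin, the differences give:
  15·a + (-5)·b = -0.03
  (-35)·a + (-40)·b = +0.39
Eliminate b (×(-40) and ×(-5), subtract): -775·a = 3.150 → a = ∂h/∂x = -0.004065
Back-substitute: b = ∂h/∂y = -0.006194.
|∇h| = √(-0.004065² + -0.006194²) = 0.007409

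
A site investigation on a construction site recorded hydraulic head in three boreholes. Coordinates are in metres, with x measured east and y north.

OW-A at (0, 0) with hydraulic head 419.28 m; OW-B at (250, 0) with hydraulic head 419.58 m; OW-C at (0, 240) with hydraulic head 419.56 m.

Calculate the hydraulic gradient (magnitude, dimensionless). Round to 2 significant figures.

∂h/∂x = (419.58 − 419.28) / (250 − 0) = +0.001200
∂h/∂y = (419.56 − 419.28) / (240 − 0) = +0.001167
|∇h| = √(0.001200² + 0.001167²) = 0.001674

0.0017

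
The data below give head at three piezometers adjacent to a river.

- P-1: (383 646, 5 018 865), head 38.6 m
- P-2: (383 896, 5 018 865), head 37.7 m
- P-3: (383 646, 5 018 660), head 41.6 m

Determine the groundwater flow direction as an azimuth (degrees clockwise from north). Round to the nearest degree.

∂h/∂x = (37.7 − 38.6) / (383896 − 383646) = -0.003600
∂h/∂y = (41.6 − 38.6) / (5018660 − 5018865) = -0.01463
Flow direction (−∇h) has components (+0.003600 E, +0.01463 N).
Azimuth = atan2(E, N) = atan2(+0.003600, +0.01463) = 13.8° ≈ 014°.

014°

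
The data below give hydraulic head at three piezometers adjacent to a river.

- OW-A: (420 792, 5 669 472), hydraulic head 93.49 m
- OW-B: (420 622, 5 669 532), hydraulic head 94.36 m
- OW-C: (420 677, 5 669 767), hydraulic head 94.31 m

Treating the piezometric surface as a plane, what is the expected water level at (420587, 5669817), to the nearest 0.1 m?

94.8 m

With h = a·x + b·y + c and OW-A as origin, the differences give:
  (-170)·a + 60·b = +0.87
  (-115)·a + 295·b = +0.82
Eliminate b (×295 and ×60, subtract): -43250·a = 207.450 → a = ∂h/∂x = -0.004797
Back-substitute: b = ∂h/∂y = +0.0009098.
h(420587, 5669817) = 93.49 + (-0.004797)·(-205) + (+0.0009098)·(345) = 93.49 +0.983 +0.314 = 94.787 m.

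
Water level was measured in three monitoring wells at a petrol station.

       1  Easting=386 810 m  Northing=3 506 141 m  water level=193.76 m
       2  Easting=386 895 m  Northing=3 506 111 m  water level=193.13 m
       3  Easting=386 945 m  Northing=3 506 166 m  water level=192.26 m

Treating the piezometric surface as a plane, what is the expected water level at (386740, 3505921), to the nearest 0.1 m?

196.0 m

With h = a·x + b·y + c and 1 as origin, the differences give:
  85·a + (-30)·b = -0.63
  135·a + 25·b = -1.50
Eliminate b (×25 and ×(-30), subtract): 6175·a = -60.750 → a = ∂h/∂x = -0.009838
Back-substitute: b = ∂h/∂y = -0.006874.
h(386740, 3505921) = 193.76 + (-0.009838)·(-70) + (-0.006874)·(-220) = 193.76 +0.689 +1.512 = 195.961 m.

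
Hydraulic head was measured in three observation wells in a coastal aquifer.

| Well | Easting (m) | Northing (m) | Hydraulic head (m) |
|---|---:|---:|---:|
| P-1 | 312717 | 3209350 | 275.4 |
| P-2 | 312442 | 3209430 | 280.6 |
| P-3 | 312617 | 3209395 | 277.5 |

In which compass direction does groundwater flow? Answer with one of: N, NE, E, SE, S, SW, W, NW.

SE

Taking P-1 as reference: P-2−P-1 = (-275, 80, +5.2); P-3−P-1 = (-100, 45, +2.1).
Determinant of the coordinate differences = (-275)·45 − (-100)·80 = -4375.
∂h/∂x = [(+5.2)·45 − (+2.1)·80] / -4375 = -0.01509
∂h/∂y = [(-275)·(+2.1) − (-100)·(+5.2)] / -4375 = +0.01314
Flow = −∇h = (+0.01509 east, -0.01314 north), which points southeast.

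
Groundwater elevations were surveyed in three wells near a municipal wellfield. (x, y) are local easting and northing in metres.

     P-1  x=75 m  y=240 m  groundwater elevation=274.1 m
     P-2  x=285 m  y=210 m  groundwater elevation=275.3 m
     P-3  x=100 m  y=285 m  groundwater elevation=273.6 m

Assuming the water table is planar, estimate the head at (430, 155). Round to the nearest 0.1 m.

276.6 m

Taking P-1 as reference: P-2−P-1 = (210, -30, +1.2); P-3−P-1 = (25, 45, -0.5).
Solve a·Δx + b·Δy = Δh: det = 210·45 − 25·(-30) = 10200.
∂h/∂x = [(+1.2)·45 − (-0.5)·(-30)] / 10200 = +0.003824
∂h/∂y = [210·(-0.5) − 25·(+1.2)] / 10200 = -0.01324
h(430, 155) = 274.1 + (+0.003824)·(355) + (-0.01324)·(-85) = 274.1 +1.357 +1.125 = 276.582 m.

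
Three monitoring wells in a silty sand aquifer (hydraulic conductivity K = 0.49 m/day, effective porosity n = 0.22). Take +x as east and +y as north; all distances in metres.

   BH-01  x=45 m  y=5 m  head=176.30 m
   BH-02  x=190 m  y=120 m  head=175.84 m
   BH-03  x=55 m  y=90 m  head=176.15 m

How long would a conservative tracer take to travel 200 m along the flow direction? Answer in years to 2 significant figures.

99 years

Taking BH-01 as reference: BH-02−BH-01 = (145, 115, -0.46); BH-03−BH-01 = (10, 85, -0.15).
Determinant of the coordinate differences = 145·85 − 10·115 = 11175.
∂h/∂x = [(-0.46)·85 − (-0.15)·115] / 11175 = -0.001955
∂h/∂y = [145·(-0.15) − 10·(-0.46)] / 11175 = -0.001535
|∇h| = √(-0.001955² + -0.001535²) = 0.002486
Seepage velocity v = K·i/n = 0.49 × 0.002486 / 0.22 = 0.005537 m/day.
t = 200 / 0.005537 = 3.612e+04 days = 98.9 years.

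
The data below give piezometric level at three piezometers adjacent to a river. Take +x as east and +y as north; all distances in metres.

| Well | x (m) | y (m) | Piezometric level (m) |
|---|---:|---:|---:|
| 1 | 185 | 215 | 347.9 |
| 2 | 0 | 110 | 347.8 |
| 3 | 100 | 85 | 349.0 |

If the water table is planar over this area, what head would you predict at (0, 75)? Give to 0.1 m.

348.3 m

Three-point gradient (reference 1): Δ to 2 = (-185, -105, -0.1), Δ to 3 = (-85, -130, +1.1).
∂h/∂x = +0.008496, ∂h/∂y = -0.01402 (det = 15125).
h(0, 75) = 347.9 + (+0.008496)·(-185) + (-0.01402)·(-140) = 347.9 -1.572 +1.962 = 348.291 m.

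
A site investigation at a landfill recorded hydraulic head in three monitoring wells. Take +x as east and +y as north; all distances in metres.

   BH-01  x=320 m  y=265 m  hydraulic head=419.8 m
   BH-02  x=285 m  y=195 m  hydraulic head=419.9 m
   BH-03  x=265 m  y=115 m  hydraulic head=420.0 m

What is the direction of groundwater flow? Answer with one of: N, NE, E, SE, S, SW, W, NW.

With h = a·x + b·y + c and BH-01 as origin, the differences give:
  (-35)·a + (-70)·b = +0.1
  (-55)·a + (-150)·b = +0.2
Eliminate b (×(-150) and ×(-70), subtract): 1400·a = -1.00 → a = ∂h/∂x = -0.0007143
Back-substitute: b = ∂h/∂y = -0.001071.
Flow = −∇h = (+0.0007143 east, +0.001071 north), which points northeast.

NE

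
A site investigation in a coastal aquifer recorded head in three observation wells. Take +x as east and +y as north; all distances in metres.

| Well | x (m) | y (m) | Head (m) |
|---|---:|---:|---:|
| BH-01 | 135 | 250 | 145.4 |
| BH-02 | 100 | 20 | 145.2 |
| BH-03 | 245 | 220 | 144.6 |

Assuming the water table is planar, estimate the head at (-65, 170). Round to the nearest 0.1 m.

146.6 m

With h = a·x + b·y + c and BH-01 as origin, the differences give:
  (-35)·a + (-230)·b = -0.2
  110·a + (-30)·b = -0.8
Eliminate b (×(-30) and ×(-230), subtract): 26350·a = -178.00 → a = ∂h/∂x = -0.006755
Back-substitute: b = ∂h/∂y = +0.001898.
h(-65, 170) = 145.4 + (-0.006755)·(-200) + (+0.001898)·(-80) = 145.4 +1.351 -0.152 = 146.599 m.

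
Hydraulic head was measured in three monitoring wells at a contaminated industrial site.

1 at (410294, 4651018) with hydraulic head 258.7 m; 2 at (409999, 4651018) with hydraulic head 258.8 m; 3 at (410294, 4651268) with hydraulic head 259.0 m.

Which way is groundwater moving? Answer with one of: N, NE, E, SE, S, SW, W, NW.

S

∂h/∂x = (258.8 − 258.7) / (409999 − 410294) = -0.0003390
∂h/∂y = (259.0 − 258.7) / (4651268 − 4651018) = +0.001200
Flow = −∇h = (+0.0003390 east, -0.001200 north), which points south.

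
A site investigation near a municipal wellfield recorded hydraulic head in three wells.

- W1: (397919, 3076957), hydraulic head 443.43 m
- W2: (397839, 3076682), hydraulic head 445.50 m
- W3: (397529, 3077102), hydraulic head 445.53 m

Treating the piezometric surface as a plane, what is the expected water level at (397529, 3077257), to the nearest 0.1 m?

444.7 m

With h = a·x + b·y + c and W1 as origin, the differences give:
  (-80)·a + (-275)·b = +2.07
  (-390)·a + 145·b = +2.10
Eliminate b (×145 and ×(-275), subtract): -118850·a = 877.650 → a = ∂h/∂x = -0.007385
Back-substitute: b = ∂h/∂y = -0.005379.
h(397529, 3077257) = 443.43 + (-0.007385)·(-390) + (-0.005379)·(300) = 443.43 +2.880 -1.614 = 444.696 m.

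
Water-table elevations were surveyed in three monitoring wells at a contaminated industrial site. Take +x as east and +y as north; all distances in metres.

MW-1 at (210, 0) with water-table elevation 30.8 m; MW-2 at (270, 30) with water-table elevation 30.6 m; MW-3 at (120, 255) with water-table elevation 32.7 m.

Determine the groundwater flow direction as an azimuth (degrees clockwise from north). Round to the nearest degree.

Taking MW-1 as reference: MW-2−MW-1 = (60, 30, -0.2); MW-3−MW-1 = (-90, 255, +1.9).
Determinant of the coordinate differences = 60·255 − (-90)·30 = 18000.
∂h/∂x = [(-0.2)·255 − (+1.9)·30] / 18000 = -0.006000
∂h/∂y = [60·(+1.9) − (-90)·(-0.2)] / 18000 = +0.005333
Flow direction (−∇h) has components (+0.006000 E, -0.005333 N).
Azimuth = atan2(E, N) = atan2(+0.006000, -0.005333) = 131.6° ≈ 132°.

132°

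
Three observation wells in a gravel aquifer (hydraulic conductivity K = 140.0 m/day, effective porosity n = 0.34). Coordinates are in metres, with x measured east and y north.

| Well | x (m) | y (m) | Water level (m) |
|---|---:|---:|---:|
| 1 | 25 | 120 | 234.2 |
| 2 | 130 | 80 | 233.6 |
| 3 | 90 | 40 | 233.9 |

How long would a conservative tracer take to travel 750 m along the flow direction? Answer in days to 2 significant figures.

With h = a·x + b·y + c and 1 as origin, the differences give:
  105·a + (-40)·b = -0.6
  65·a + (-80)·b = -0.3
Eliminate b (×(-80) and ×(-40), subtract): -5800·a = 36.00 → a = ∂h/∂x = -0.006207
Back-substitute: b = ∂h/∂y = -0.001293.
|∇h| = √(-0.006207² + -0.001293²) = 0.00634
Seepage velocity v = K·i/n = 140.0 × 0.00634 / 0.34 = 2.611 m/day.
t = 750 / 2.611 = 287.2 days.

290 days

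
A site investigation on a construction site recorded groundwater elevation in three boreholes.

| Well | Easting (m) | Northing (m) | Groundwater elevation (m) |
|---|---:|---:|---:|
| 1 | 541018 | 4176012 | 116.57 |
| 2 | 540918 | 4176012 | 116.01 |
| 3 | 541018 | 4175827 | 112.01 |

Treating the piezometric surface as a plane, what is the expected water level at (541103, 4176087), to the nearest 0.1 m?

∂h/∂x = (116.01 − 116.57) / (540918 − 541018) = +0.005600
∂h/∂y = (112.01 − 116.57) / (4175827 − 4176012) = +0.02465
h(541103, 4176087) = 116.57 + (+0.005600)·(85) + (+0.02465)·(75) = 116.57 +0.476 +1.849 = 118.895 m.

118.9 m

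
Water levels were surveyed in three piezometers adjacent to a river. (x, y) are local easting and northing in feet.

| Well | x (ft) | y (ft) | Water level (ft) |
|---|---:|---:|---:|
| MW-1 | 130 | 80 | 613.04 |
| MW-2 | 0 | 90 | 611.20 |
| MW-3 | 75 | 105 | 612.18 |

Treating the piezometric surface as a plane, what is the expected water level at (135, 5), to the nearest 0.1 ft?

613.4 ft

Differences from MW-1: to MW-2 (Δx, Δy, Δh) = (-130, 10, -1.84); to MW-3 = (-55, 25, -0.86).
Solve a·Δx + b·Δy = Δh: det = (-130)·25 − (-55)·10 = -2700.
∂h/∂x = [(-1.84)·25 − (-0.86)·10] / -2700 = +0.01385
∂h/∂y = [(-130)·(-0.86) − (-55)·(-1.84)] / -2700 = -0.003926
h(135, 5) = 613.04 + (+0.01385)·(5) + (-0.003926)·(-75) = 613.04 +0.069 +0.294 = 613.404 ft.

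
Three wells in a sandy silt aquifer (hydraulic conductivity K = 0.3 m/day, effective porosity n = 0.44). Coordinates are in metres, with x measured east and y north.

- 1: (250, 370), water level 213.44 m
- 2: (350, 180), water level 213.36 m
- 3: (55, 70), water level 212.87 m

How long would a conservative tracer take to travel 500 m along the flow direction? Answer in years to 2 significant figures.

1200 years

With h = a·x + b·y + c and 1 as origin, the differences give:
  100·a + (-190)·b = -0.08
  (-195)·a + (-300)·b = -0.57
Eliminate b (×(-300) and ×(-190), subtract): -67050·a = -84.300 → a = ∂h/∂x = +0.001257
Back-substitute: b = ∂h/∂y = +0.001083.
|∇h| = √(0.001257² + 0.001083²) = 0.001659
Seepage velocity v = K·i/n = 0.3 × 0.001659 / 0.44 = 0.001131 m/day.
t = 500 / 0.001131 = 4.421e+05 days = 1.21e+03 years.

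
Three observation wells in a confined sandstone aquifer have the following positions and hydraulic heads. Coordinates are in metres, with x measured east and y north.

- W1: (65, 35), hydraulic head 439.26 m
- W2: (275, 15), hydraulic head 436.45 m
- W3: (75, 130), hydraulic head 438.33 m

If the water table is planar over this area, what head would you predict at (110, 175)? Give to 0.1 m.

With h = a·x + b·y + c and W1 as origin, the differences give:
  210·a + (-20)·b = -2.81
  10·a + 95·b = -0.93
Eliminate b (×95 and ×(-20), subtract): 20150·a = -285.550 → a = ∂h/∂x = -0.01417
Back-substitute: b = ∂h/∂y = -0.008298.
h(110, 175) = 439.26 + (-0.01417)·(45) + (-0.008298)·(140) = 439.26 -0.638 -1.162 = 437.461 m.

437.5 m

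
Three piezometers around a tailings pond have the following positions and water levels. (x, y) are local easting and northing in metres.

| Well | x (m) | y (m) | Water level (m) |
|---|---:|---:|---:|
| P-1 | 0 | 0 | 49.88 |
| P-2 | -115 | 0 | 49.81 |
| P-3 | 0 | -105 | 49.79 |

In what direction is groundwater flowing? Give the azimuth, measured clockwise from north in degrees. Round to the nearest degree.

∂h/∂x = (49.81 − 49.88) / (-115 − 0) = +0.0006087
∂h/∂y = (49.79 − 49.88) / (-105 − 0) = +0.0008571
Flow direction (−∇h) has components (-0.0006087 E, -0.0008571 N).
Azimuth = atan2(E, N) = atan2(-0.0006087, -0.0008571) = 215.4° ≈ 215°.

215°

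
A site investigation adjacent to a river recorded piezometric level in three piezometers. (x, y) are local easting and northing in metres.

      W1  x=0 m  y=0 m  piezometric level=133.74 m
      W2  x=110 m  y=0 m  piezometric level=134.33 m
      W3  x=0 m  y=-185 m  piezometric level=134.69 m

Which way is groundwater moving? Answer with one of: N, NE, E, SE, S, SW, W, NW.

∂h/∂x = (134.33 − 133.74) / (110 − 0) = +0.005364
∂h/∂y = (134.69 − 133.74) / (-185 − 0) = -0.005135
Flow = −∇h = (-0.005364 east, +0.005135 north), which points northwest.

NW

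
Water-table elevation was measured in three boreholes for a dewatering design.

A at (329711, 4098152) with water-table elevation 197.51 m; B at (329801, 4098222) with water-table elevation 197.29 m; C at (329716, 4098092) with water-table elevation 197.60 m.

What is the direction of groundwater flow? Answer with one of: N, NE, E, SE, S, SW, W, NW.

Taking A as reference: B−A = (90, 70, -0.22); C−A = (5, -60, +0.09).
Determinant of the coordinate differences = 90·(-60) − 5·70 = -5750.
∂h/∂x = [(-0.22)·(-60) − (+0.09)·70] / -5750 = -0.001200
∂h/∂y = [90·(+0.09) − 5·(-0.22)] / -5750 = -0.001600
Flow = −∇h = (+0.001200 east, +0.001600 north), which points northeast.

NE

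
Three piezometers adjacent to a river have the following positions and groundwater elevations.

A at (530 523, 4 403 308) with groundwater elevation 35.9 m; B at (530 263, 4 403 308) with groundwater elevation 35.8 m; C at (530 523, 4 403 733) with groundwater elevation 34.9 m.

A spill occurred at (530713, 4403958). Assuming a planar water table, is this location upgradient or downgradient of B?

∂h/∂x = (35.8 − 35.9) / (530263 − 530523) = +0.0003846
∂h/∂y = (34.9 − 35.9) / (4403733 − 4403308) = -0.002353
Head at (530713, 4403958) = 35.9 + (+0.0003846)·(190) + (-0.002353)·(650) = 34.44 m.
That is lower than the 35.8 m at B, so the point is downgradient.

downgradient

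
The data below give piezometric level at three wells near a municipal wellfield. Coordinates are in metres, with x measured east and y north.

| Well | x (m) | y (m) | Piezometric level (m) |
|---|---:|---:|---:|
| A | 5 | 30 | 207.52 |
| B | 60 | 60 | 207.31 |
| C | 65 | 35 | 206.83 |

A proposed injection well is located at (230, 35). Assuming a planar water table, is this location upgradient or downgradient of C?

downgradient

Differences from A: to B (Δx, Δy, Δh) = (55, 30, -0.21); to C = (60, 5, -0.69).
Determinant of the coordinate differences = 55·5 − 60·30 = -1525.
∂h/∂x = [(-0.21)·5 − (-0.69)·30] / -1525 = -0.01289
∂h/∂y = [55·(-0.69) − 60·(-0.21)] / -1525 = +0.01662
Head at (230, 35) = 207.52 + (-0.01289)·(225) + (+0.01662)·(5) = 204.70 m.
That is lower than the 206.83 m at C, so the point is downgradient.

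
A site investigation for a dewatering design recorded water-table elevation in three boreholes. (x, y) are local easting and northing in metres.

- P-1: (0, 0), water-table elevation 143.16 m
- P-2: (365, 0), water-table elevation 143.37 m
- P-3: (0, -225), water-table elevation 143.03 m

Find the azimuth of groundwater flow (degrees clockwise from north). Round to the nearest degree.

225°

∂h/∂x = (143.37 − 143.16) / (365 − 0) = +0.0005753
∂h/∂y = (143.03 − 143.16) / (-225 − 0) = +0.0005778
Flow direction (−∇h) has components (-0.0005753 E, -0.0005778 N).
Azimuth = atan2(E, N) = atan2(-0.0005753, -0.0005778) = 224.9° ≈ 225°.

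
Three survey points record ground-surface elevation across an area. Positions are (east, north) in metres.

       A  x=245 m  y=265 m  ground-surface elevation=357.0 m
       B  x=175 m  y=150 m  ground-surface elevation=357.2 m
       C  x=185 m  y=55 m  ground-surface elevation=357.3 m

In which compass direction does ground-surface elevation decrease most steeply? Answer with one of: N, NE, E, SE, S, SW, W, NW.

Three-point gradient (reference A): Δ to B = (-70, -115, +0.2), Δ to C = (-60, -210, +0.3).
∂z/∂x = -0.0009615, ∂z/∂y = -0.001154 (det = 7800).
Steepest decrease is along −∇f = (+0.0009615 E, +0.001154 N) → northeast.

NE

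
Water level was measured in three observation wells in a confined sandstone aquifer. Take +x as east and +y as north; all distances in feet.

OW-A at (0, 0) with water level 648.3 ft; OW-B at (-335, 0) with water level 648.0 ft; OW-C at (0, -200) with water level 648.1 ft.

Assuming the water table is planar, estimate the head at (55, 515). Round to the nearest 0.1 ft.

648.9 ft

∂h/∂x = (648.0 − 648.3) / (-335 − 0) = +0.0008955
∂h/∂y = (648.1 − 648.3) / (-200 − 0) = +0.0010000
h(55, 515) = 648.3 + (+0.0008955)·(55) + (+0.0010000)·(515) = 648.3 +0.049 +0.515 = 648.864 ft.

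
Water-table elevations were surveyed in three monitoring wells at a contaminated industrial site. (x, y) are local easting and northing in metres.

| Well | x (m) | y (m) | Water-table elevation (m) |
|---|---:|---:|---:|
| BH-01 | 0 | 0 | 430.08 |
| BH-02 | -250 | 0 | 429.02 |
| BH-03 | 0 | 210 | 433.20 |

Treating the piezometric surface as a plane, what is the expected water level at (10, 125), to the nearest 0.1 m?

432.0 m

∂h/∂x = (429.02 − 430.08) / (-250 − 0) = +0.004240
∂h/∂y = (433.20 − 430.08) / (210 − 0) = +0.01486
h(10, 125) = 430.08 + (+0.004240)·(10) + (+0.01486)·(125) = 430.08 +0.042 +1.857 = 431.980 m.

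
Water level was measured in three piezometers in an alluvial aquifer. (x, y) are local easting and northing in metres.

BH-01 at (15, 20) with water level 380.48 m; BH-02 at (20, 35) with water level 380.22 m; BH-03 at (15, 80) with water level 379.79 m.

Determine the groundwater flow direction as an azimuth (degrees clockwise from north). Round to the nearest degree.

Differences from BH-01: to BH-02 (Δx, Δy, Δh) = (5, 15, -0.26); to BH-03 = (0, 60, -0.69).
Determinant of the coordinate differences = 5·60 − 0·15 = 300.
∂h/∂x = [(-0.26)·60 − (-0.69)·15] / 300 = -0.01750
∂h/∂y = [5·(-0.69) − 0·(-0.26)] / 300 = -0.01150
Flow direction (−∇h) has components (+0.01750 E, +0.01150 N).
Azimuth = atan2(E, N) = atan2(+0.01750, +0.01150) = 56.7° ≈ 057°.

057°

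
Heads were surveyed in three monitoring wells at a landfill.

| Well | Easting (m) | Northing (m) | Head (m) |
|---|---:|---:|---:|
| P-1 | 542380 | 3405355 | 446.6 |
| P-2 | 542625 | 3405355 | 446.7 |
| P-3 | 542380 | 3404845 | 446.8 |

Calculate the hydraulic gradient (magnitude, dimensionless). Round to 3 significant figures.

0.000566

∂h/∂x = (446.7 − 446.6) / (542625 − 542380) = +0.0004082
∂h/∂y = (446.8 − 446.6) / (3404845 − 3405355) = -0.0003922
|∇h| = √(0.0004082² + -0.0003922²) = 0.0005661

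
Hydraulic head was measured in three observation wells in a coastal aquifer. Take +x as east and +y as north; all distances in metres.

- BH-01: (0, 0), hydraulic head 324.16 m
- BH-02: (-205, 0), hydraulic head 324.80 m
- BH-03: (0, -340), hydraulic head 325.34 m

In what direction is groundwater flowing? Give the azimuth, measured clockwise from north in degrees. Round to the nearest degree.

042°

∂h/∂x = (324.80 − 324.16) / (-205 − 0) = -0.003122
∂h/∂y = (325.34 − 324.16) / (-340 − 0) = -0.003471
Flow direction (−∇h) has components (+0.003122 E, +0.003471 N).
Azimuth = atan2(E, N) = atan2(+0.003122, +0.003471) = 42.0° ≈ 042°.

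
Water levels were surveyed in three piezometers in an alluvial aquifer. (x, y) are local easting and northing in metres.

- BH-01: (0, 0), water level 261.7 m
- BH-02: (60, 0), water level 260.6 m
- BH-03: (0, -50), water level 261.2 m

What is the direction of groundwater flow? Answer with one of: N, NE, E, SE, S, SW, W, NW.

∂h/∂x = (260.6 − 261.7) / (60 − 0) = -0.01833
∂h/∂y = (261.2 − 261.7) / (-50 − 0) = +0.01000
Flow = −∇h = (+0.01833 east, -0.01000 north), which points southeast.

SE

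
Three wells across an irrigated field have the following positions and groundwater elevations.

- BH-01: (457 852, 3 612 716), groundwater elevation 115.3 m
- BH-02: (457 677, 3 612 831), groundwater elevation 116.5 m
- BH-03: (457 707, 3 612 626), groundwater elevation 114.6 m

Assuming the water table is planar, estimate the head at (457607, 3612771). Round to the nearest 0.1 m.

116.0 m

Taking BH-01 as reference: BH-02−BH-01 = (-175, 115, +1.2); BH-03−BH-01 = (-145, -90, -0.7).
Determinant of the coordinate differences = (-175)·(-90) − (-145)·115 = 32425.
∂h/∂x = [(+1.2)·(-90) − (-0.7)·115] / 32425 = -0.0008481
∂h/∂y = [(-175)·(-0.7) − (-145)·(+1.2)] / 32425 = +0.009144
h(457607, 3612771) = 115.3 + (-0.0008481)·(-245) + (+0.009144)·(55) = 115.3 +0.208 +0.503 = 116.011 m.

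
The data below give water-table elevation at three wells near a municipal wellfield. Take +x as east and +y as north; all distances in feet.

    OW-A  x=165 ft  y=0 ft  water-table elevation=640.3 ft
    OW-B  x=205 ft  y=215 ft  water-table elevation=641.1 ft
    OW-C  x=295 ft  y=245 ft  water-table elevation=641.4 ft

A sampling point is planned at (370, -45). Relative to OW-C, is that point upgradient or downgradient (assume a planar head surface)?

With h = a·x + b·y + c and OW-A as origin, the differences give:
  40·a + 215·b = +0.8
  130·a + 245·b = +1.1
Eliminate b (×245 and ×215, subtract): -18150·a = -40.50 → a = ∂h/∂x = +0.002231
Back-substitute: b = ∂h/∂y = +0.003306.
Head at (370, -45) = 640.3 + (+0.002231)·(205) + (+0.003306)·(-45) = 640.61 ft.
That is lower than the 641.4 ft at OW-C, so the point is downgradient.

downgradient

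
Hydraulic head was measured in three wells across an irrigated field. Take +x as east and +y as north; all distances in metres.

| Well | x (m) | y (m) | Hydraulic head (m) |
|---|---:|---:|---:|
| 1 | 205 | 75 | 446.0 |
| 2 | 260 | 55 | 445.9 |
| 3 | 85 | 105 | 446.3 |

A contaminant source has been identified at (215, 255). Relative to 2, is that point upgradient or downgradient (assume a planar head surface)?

downgradient

With h = a·x + b·y + c and 1 as origin, the differences give:
  55·a + (-20)·b = -0.1
  (-120)·a + 30·b = +0.3
Eliminate b (×30 and ×(-20), subtract): -750·a = 3.00 → a = ∂h/∂x = -0.004000
Back-substitute: b = ∂h/∂y = -0.006000.
Head at (215, 255) = 446.0 + (-0.004000)·(10) + (-0.006000)·(180) = 444.88 m.
That is lower than the 445.9 m at 2, so the point is downgradient.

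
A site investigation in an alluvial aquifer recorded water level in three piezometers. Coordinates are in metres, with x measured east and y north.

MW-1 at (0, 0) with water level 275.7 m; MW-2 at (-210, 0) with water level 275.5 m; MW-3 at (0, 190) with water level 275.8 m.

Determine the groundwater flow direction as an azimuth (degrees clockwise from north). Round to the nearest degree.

∂h/∂x = (275.5 − 275.7) / (-210 − 0) = +0.0009524
∂h/∂y = (275.8 − 275.7) / (190 − 0) = +0.0005263
Flow direction (−∇h) has components (-0.0009524 E, -0.0005263 N).
Azimuth = atan2(E, N) = atan2(-0.0009524, -0.0005263) = 241.1° ≈ 241°.

241°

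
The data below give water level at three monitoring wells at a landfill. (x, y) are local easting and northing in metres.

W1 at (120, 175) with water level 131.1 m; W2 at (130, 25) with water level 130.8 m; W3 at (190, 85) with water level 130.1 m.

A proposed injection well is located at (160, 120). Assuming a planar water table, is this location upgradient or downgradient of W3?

upgradient

With h = a·x + b·y + c and W1 as origin, the differences give:
  10·a + (-150)·b = -0.3
  70·a + (-90)·b = -1.0
Eliminate b (×(-90) and ×(-150), subtract): 9600·a = -123.00 → a = ∂h/∂x = -0.01281
Back-substitute: b = ∂h/∂y = +0.001146.
Head at (160, 120) = 131.1 + (-0.01281)·(40) + (+0.001146)·(-55) = 130.52 m.
That is higher than the 130.1 m at W3, so the point is upgradient.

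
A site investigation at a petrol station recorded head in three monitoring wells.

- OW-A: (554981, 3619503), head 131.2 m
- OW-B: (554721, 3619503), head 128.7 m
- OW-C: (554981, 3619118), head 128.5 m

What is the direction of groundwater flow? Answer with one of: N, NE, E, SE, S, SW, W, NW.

∂h/∂x = (128.7 − 131.2) / (554721 − 554981) = +0.009615
∂h/∂y = (128.5 − 131.2) / (3619118 − 3619503) = +0.007013
Flow = −∇h = (-0.009615 east, -0.007013 north), which points southwest.

SW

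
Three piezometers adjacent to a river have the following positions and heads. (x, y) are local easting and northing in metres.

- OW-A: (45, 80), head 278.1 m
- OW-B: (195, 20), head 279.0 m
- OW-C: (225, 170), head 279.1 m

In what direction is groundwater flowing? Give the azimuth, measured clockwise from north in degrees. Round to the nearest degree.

Taking OW-A as reference: OW-B−OW-A = (150, -60, +0.9); OW-C−OW-A = (180, 90, +1.0).
Determinant of the coordinate differences = 150·90 − 180·(-60) = 24300.
∂h/∂x = [(+0.9)·90 − (+1.0)·(-60)] / 24300 = +0.005802
∂h/∂y = [150·(+1.0) − 180·(+0.9)] / 24300 = -0.0004938
Flow direction (−∇h) has components (-0.005802 E, +0.0004938 N).
Azimuth = atan2(E, N) = atan2(-0.005802, +0.0004938) = 274.9° ≈ 275°.

275°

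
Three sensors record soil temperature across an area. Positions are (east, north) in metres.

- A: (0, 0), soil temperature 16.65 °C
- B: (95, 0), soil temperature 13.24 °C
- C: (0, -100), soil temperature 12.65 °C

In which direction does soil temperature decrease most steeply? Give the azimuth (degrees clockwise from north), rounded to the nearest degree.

138°

∂T/∂x = (13.24 − 16.65) / (95 − 0) = -0.03589
∂T/∂y = (12.65 − 16.65) / (-100 − 0) = +0.04000
Steepest decrease is along −∇f: components (+0.03589 E, -0.04000 N).
Azimuth = atan2(+0.03589, -0.04000) = 138.1° ≈ 138°.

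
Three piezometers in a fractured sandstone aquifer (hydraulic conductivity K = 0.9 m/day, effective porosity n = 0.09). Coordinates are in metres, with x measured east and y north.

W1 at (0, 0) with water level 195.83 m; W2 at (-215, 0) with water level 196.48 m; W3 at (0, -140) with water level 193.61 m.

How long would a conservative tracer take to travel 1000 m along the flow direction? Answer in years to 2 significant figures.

∂h/∂x = (196.48 − 195.83) / (-215 − 0) = -0.003023
∂h/∂y = (193.61 − 195.83) / (-140 − 0) = +0.01586
|∇h| = √(-0.003023² + 0.01586²) = 0.01615
Seepage velocity v = K·i/n = 0.9 × 0.01615 / 0.09 = 0.1615 m/day.
t = 1000 / 0.1615 = 6192 days = 17 years.

17 years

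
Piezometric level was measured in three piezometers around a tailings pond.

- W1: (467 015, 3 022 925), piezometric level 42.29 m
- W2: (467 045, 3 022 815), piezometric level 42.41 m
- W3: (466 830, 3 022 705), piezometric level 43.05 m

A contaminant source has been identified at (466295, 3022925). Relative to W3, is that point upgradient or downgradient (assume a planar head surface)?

Three-point gradient (reference W1): Δ to W2 = (30, -110, +0.12), Δ to W3 = (-185, -220, +0.76).
∂h/∂x = -0.002122, ∂h/∂y = -0.001670 (det = -26950).
Head at (466295, 3022925) = 42.29 + (-0.002122)·(-720) + (-0.001670)·(0) = 43.82 m.
That is higher than the 43.05 m at W3, so the point is upgradient.

upgradient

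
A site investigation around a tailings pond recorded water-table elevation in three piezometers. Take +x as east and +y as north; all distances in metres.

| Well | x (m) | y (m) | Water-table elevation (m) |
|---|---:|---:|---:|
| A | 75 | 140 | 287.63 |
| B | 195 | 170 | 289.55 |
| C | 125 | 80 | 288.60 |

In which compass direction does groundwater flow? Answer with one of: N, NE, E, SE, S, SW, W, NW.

W

Differences from A: to B (Δx, Δy, Δh) = (120, 30, +1.92); to C = (50, -60, +0.97).
Determinant of the coordinate differences = 120·(-60) − 50·30 = -8700.
∂h/∂x = [(+1.92)·(-60) − (+0.97)·30] / -8700 = +0.01659
∂h/∂y = [120·(+0.97) − 50·(+1.92)] / -8700 = -0.002345
Flow = −∇h = (-0.01659 east, +0.002345 north), which points west.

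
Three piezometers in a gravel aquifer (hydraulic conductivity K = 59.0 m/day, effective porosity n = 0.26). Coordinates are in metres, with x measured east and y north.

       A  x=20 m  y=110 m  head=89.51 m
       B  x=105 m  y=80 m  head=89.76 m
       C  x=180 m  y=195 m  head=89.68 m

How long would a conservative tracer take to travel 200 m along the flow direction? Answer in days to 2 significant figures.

Three-point gradient (reference A): Δ to B = (85, -30, +0.25), Δ to C = (160, 85, +0.17).
∂h/∂x = +0.002191, ∂h/∂y = -0.002125 (det = 12025).
|∇h| = √(0.002191² + -0.002125²) = 0.003052
Seepage velocity v = K·i/n = 59.0 × 0.003052 / 0.26 = 0.6926 m/day.
t = 200 / 0.6926 = 288.8 days.

290 days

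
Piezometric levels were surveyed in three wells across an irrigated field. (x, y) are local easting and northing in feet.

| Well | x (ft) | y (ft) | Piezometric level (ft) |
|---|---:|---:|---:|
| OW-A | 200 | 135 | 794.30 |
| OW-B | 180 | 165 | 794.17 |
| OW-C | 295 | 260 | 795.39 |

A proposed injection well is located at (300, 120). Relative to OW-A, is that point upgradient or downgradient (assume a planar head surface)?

upgradient

Differences from OW-A: to OW-B (Δx, Δy, Δh) = (-20, 30, -0.13); to OW-C = (95, 125, +1.09).
Determinant of the coordinate differences = (-20)·125 − 95·30 = -5350.
∂h/∂x = [(-0.13)·125 − (+1.09)·30] / -5350 = +0.009150
∂h/∂y = [(-20)·(+1.09) − 95·(-0.13)] / -5350 = +0.001766
Head at (300, 120) = 794.30 + (+0.009150)·(100) + (+0.001766)·(-15) = 795.19 ft.
That is higher than the 794.30 ft at OW-A, so the point is upgradient.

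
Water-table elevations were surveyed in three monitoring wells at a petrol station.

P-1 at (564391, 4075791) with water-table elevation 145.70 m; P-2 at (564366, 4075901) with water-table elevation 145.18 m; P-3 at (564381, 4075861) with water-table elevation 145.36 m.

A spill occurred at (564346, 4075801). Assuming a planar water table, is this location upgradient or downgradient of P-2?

Taking P-1 as reference: P-2−P-1 = (-25, 110, -0.52); P-3−P-1 = (-10, 70, -0.34).
Solve a·Δx + b·Δy = Δh: det = (-25)·70 − (-10)·110 = -650.
∂h/∂x = [(-0.52)·70 − (-0.34)·110] / -650 = -0.001538
∂h/∂y = [(-25)·(-0.34) − (-10)·(-0.52)] / -650 = -0.005077
Head at (564346, 4075801) = 145.70 + (-0.001538)·(-45) + (-0.005077)·(10) = 145.72 m.
That is higher than the 145.18 m at P-2, so the point is upgradient.

upgradient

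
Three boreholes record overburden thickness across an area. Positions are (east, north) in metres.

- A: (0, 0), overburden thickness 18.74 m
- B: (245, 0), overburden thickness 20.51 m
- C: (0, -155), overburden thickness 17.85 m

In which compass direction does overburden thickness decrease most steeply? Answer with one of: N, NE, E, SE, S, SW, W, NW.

SW

∂d/∂x = (20.51 − 18.74) / (245 − 0) = +0.007224
∂d/∂y = (17.85 − 18.74) / (-155 − 0) = +0.005742
Steepest decrease is along −∇f = (-0.007224 E, -0.005742 N) → southwest.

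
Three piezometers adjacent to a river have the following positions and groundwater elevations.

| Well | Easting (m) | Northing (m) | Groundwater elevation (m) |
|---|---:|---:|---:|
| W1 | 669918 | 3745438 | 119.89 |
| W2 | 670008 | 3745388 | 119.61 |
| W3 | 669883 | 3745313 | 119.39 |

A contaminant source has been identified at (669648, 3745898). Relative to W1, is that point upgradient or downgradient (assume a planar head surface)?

upgradient

Three-point gradient (reference W1): Δ to W2 = (90, -50, -0.28), Δ to W3 = (-35, -125, -0.50).
∂h/∂x = -0.0007692, ∂h/∂y = +0.004215 (det = -13000).
Head at (669648, 3745898) = 119.89 + (-0.0007692)·(-270) + (+0.004215)·(460) = 122.04 m.
That is higher than the 119.89 m at W1, so the point is upgradient.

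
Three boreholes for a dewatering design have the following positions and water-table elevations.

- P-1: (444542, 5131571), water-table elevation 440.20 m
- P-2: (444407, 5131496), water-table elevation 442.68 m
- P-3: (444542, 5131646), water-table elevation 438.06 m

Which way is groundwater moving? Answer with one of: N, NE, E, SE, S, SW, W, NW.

N

Taking P-1 as reference: P-2−P-1 = (-135, -75, +2.48); P-3−P-1 = (0, 75, -2.14).
Determinant of the coordinate differences = (-135)·75 − 0·(-75) = -10125.
∂h/∂x = [(+2.48)·75 − (-2.14)·(-75)] / -10125 = -0.002519
∂h/∂y = [(-135)·(-2.14) − 0·(+2.48)] / -10125 = -0.02853
Flow = −∇h = (+0.002519 east, +0.02853 north), which points north.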